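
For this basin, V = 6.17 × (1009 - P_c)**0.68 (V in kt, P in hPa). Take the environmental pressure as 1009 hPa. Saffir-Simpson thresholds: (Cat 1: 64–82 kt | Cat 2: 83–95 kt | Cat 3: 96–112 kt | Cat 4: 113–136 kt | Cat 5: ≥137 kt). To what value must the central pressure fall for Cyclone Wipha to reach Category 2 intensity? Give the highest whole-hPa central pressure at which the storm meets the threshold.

963 hPa

Category 2 begins at V = 83 kt.
Required ΔP = (83/6.17)^(1/0.68) = 13.452^1.471 ≈ 45.71 hPa.
P_c ≤ 1009 − 45.71 = 963.29, so the highest integer P_c is 963 hPa.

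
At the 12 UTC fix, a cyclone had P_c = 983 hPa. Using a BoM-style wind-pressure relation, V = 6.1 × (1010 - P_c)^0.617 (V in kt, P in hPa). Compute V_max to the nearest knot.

ΔP = 1010 − 983 = 27 hPa.
27^0.617 ≈ 7.641.
V ≈ 6.1 × 7.641 ≈ 46.6 kt.

47 kt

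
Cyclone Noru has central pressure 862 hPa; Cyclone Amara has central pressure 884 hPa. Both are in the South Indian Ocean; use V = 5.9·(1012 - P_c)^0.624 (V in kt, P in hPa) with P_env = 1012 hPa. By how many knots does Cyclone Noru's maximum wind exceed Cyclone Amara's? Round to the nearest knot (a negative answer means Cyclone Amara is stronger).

Cyclone Noru: ΔP = 150; V ≈ 5.9 × 150^0.624 ≈ 134.50 kt.
Cyclone Amara: ΔP = 128; V ≈ 5.9 × 128^0.624 ≈ 121.83 kt.
Difference ≈ 134.50 − 121.83 = 12.67 → 13 kt.

13 kt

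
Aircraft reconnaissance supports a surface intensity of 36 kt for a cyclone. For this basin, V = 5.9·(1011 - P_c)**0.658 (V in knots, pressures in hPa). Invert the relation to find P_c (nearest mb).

995 mb

ΔP = (V / 5.9)^(1/0.658) = (36/5.9)^1.520.
36/5.9 = 6.102; 6.102^1.520 ≈ 15.62 mb.
P_c = 1011 − 15.62 = 995.38 ≈ 995 mb.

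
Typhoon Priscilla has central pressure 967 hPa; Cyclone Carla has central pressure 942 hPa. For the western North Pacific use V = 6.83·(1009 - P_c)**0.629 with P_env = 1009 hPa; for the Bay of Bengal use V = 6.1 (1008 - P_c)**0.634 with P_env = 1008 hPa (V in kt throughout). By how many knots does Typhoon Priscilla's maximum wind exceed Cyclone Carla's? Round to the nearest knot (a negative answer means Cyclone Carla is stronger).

-15 kt

Typhoon Priscilla: ΔP = 42; V ≈ 6.83 × 42^0.629 ≈ 71.69 kt.
Cyclone Carla: ΔP = 66; V ≈ 6.1 × 66^0.634 ≈ 86.88 kt.
Difference ≈ 71.69 − 86.88 = -15.19 → -15 kt.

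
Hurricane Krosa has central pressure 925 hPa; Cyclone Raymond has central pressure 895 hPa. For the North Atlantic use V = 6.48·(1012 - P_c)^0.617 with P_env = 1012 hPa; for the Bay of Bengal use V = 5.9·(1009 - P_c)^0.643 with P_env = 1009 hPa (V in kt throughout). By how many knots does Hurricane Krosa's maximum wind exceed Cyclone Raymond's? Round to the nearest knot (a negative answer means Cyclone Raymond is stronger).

Hurricane Krosa: ΔP = 87; V ≈ 6.48 × 87^0.617 ≈ 101.92 kt.
Cyclone Raymond: ΔP = 114; V ≈ 5.9 × 114^0.643 ≈ 124.01 kt.
Difference ≈ 101.92 − 124.01 = -22.09 → -22 kt.

-22 kt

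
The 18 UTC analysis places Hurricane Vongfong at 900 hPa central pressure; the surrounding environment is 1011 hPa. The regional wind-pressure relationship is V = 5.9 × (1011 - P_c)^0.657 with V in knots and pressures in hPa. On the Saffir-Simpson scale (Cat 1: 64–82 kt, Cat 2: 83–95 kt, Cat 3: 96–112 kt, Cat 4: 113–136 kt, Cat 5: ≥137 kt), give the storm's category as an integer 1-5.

ΔP = 1011 − 900 = 111 hPa.
V ≈ 5.9 × 111^0.657 = 5.9 × 22.07 ≈ 130 kt.
130 kt falls in the Category 4 band.

4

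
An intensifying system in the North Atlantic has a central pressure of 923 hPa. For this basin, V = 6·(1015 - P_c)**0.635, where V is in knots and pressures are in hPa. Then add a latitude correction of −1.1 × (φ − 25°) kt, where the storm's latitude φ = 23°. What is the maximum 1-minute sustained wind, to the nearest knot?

ΔP = 1015 − 923 = 92 hPa.
92^0.635 ≈ 17.661.
V ≈ 6 × 17.661 ≈ 106.0 kt.
Latitude correction: −1.1 × (23 − 25) = 2.2 kt.
Corrected V ≈ 108.2 kt → 108 kt.

108 kt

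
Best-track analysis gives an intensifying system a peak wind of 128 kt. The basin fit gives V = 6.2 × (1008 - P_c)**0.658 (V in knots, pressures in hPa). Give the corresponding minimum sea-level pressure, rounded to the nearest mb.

908 mb

ΔP = (V / 6.2)^(1/0.658) = (128/6.2)^1.520.
128/6.2 = 20.645; 20.645^1.520 ≈ 99.59 mb.
P_c = 1008 − 99.59 = 908.41 ≈ 908 mb.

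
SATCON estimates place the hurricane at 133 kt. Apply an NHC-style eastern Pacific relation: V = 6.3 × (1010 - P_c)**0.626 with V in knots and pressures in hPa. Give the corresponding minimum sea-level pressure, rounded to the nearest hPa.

ΔP = (V / 6.3)^(1/0.626) = (133/6.3)^1.597.
133/6.3 = 21.111; 21.111^1.597 ≈ 130.57 hPa.
P_c = 1010 − 130.57 = 879.43 ≈ 879 hPa.

879 hPa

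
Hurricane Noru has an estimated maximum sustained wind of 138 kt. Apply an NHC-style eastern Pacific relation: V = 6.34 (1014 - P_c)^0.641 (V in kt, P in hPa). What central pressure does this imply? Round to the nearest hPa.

892 hPa

ΔP = (V / 6.34)^(1/0.641) = (138/6.34)^1.560.
138/6.34 = 21.767; 21.767^1.560 ≈ 122.19 hPa.
P_c = 1014 − 122.19 = 891.81 ≈ 892 hPa.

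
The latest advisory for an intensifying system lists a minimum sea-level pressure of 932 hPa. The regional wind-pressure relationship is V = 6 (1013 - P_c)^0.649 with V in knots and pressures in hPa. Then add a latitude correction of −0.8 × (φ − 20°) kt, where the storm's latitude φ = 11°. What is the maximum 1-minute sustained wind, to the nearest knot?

ΔP = 1013 − 932 = 81 hPa.
81^0.649 ≈ 17.322.
V ≈ 6 × 17.322 ≈ 103.9 kt.
Latitude correction: −0.8 × (11 − 20) = 7.2 kt.
Corrected V ≈ 111.1 kt → 111 kt.

111 kt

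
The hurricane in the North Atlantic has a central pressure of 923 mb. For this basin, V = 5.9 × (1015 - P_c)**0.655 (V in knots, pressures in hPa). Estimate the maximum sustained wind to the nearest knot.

ΔP = 1015 − 923 = 92 mb.
92^0.655 ≈ 19.332.
V ≈ 5.9 × 19.332 ≈ 114.1 kt.

114 kt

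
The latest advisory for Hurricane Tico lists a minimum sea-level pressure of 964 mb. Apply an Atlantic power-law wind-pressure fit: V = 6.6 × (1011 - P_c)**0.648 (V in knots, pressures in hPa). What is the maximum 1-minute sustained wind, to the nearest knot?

80 kt

ΔP = 1011 − 964 = 47 mb.
47^0.648 ≈ 12.120.
V ≈ 6.6 × 12.120 ≈ 80.0 kt.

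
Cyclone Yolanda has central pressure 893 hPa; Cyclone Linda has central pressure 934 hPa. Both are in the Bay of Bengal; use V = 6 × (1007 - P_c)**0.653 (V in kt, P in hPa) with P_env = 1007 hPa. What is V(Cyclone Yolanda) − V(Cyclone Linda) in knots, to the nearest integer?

Cyclone Yolanda: ΔP = 114; V ≈ 6 × 114^0.653 ≈ 132.22 kt.
Cyclone Linda: ΔP = 73; V ≈ 6 × 73^0.653 ≈ 98.83 kt.
Difference ≈ 132.22 − 98.83 = 33.39 → 33 kt.

33 kt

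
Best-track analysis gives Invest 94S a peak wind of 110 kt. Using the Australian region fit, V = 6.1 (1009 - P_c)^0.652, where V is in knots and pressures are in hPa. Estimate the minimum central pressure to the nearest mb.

ΔP = (V / 6.1)^(1/0.652) = (110/6.1)^1.534.
110/6.1 = 18.033; 18.033^1.534 ≈ 84.43 mb.
P_c = 1009 − 84.43 = 924.57 ≈ 925 mb.

925 mb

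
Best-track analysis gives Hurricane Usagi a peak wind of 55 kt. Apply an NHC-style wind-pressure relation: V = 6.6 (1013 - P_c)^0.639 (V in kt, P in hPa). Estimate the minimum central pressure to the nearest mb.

ΔP = (V / 6.6)^(1/0.639) = (55/6.6)^1.565.
55/6.6 = 8.333; 8.333^1.565 ≈ 27.61 mb.
P_c = 1013 − 27.61 = 985.39 ≈ 985 mb.

985 mb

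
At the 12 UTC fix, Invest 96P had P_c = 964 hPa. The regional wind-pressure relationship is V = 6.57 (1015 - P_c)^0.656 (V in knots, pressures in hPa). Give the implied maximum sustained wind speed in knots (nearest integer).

87 kt

ΔP = 1015 − 964 = 51 hPa.
51^0.656 ≈ 13.188.
V ≈ 6.57 × 13.188 ≈ 86.6 kt.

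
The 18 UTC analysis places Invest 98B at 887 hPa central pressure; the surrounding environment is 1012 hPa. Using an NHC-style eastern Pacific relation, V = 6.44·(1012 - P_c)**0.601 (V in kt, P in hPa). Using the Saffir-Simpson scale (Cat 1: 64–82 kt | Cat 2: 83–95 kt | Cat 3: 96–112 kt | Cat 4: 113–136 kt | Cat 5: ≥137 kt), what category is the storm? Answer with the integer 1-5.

4

ΔP = 1012 − 887 = 125 hPa.
V ≈ 6.44 × 125^0.601 = 6.44 × 18.21 ≈ 117 kt.
117 kt falls in the Category 4 band.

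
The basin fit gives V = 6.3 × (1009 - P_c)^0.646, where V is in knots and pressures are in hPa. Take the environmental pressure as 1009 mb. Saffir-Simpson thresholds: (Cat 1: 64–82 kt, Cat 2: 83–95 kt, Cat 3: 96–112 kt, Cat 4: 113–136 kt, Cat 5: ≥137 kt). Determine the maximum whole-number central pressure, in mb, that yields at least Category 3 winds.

Category 3 begins at V = 96 kt.
Required ΔP = (96/6.3)^(1/0.646) = 15.238^1.548 ≈ 67.79 mb.
P_c ≤ 1009 − 67.79 = 941.21, so the highest integer P_c is 941 mb.

941 mb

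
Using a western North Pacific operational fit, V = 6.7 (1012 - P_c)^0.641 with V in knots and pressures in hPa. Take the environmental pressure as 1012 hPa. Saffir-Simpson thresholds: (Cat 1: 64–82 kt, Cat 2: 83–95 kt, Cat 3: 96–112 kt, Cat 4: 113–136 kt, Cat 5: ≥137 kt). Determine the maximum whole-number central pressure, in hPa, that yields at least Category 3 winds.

948 hPa

Category 3 begins at V = 96 kt.
Required ΔP = (96/6.7)^(1/0.641) = 14.328^1.560 ≈ 63.64 hPa.
P_c ≤ 1012 − 63.64 = 948.36, so the highest integer P_c is 948 hPa.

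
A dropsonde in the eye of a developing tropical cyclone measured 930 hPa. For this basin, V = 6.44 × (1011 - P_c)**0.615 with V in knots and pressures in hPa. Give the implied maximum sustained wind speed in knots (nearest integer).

96 kt

ΔP = 1011 − 930 = 81 hPa.
81^0.615 ≈ 14.918.
V ≈ 6.44 × 14.918 ≈ 96.1 kt.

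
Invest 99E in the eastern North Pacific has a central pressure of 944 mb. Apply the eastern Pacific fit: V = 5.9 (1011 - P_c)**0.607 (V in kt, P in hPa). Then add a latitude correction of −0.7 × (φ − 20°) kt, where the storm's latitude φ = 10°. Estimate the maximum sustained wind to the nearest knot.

83 kt

ΔP = 1011 − 944 = 67 mb.
67^0.607 ≈ 12.836.
V ≈ 5.9 × 12.836 ≈ 75.7 kt.
Latitude correction: −0.7 × (10 − 20) = 7 kt.
Corrected V ≈ 82.7 kt → 83 kt.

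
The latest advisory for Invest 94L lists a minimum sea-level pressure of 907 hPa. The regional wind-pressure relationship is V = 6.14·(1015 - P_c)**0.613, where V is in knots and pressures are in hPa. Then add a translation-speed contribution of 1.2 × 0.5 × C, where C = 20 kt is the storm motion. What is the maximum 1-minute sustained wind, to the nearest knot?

ΔP = 1015 − 907 = 108 hPa.
108^0.613 ≈ 17.640.
V ≈ 6.14 × 17.640 ≈ 108.3 kt.
Translation term: 1.2 × 0.5 × 20 = 12 kt.
Corrected V ≈ 120.3 kt → 120 kt.

120 kt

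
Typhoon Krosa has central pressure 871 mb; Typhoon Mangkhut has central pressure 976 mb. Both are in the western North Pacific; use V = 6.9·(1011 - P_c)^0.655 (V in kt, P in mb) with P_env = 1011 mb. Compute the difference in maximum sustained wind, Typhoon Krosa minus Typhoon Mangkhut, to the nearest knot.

105 kt

Typhoon Krosa: ΔP = 140; V ≈ 6.9 × 140^0.655 ≈ 175.62 kt.
Typhoon Mangkhut: ΔP = 35; V ≈ 6.9 × 35^0.655 ≈ 70.83 kt.
Difference ≈ 175.62 − 70.83 = 104.79 → 105 kt.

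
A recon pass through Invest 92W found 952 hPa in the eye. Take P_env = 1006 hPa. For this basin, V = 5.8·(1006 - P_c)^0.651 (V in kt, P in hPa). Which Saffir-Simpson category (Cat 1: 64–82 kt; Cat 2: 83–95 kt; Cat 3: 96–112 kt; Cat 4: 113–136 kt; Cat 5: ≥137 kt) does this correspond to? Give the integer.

ΔP = 1006 − 952 = 54 hPa.
V ≈ 5.8 × 54^0.651 = 5.8 × 13.42 ≈ 78 kt.
78 kt falls in the Category 1 band.

1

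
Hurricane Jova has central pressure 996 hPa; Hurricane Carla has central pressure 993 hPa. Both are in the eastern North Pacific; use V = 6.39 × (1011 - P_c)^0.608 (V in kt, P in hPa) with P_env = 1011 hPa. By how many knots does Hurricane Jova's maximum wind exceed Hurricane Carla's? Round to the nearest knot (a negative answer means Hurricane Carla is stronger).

Hurricane Jova: ΔP = 15; V ≈ 6.39 × 15^0.608 ≈ 33.16 kt.
Hurricane Carla: ΔP = 18; V ≈ 6.39 × 18^0.608 ≈ 37.04 kt.
Difference ≈ 33.16 − 37.04 = -3.88 → -4 kt.

-4 kt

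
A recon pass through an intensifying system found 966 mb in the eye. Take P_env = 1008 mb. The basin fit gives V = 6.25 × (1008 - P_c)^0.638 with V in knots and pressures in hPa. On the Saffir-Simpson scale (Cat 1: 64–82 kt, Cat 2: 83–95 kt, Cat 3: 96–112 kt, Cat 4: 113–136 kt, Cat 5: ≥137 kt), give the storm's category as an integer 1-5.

ΔP = 1008 − 966 = 42 mb.
V ≈ 6.25 × 42^0.638 = 6.25 × 10.86 ≈ 68 kt.
68 kt falls in the Category 1 band.

1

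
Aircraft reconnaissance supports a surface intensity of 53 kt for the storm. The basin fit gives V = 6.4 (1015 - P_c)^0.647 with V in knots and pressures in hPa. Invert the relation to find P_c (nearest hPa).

989 hPa

ΔP = (V / 6.4)^(1/0.647) = (53/6.4)^1.546.
53/6.4 = 8.281; 8.281^1.546 ≈ 26.24 hPa.
P_c = 1015 − 26.24 = 988.76 ≈ 989 hPa.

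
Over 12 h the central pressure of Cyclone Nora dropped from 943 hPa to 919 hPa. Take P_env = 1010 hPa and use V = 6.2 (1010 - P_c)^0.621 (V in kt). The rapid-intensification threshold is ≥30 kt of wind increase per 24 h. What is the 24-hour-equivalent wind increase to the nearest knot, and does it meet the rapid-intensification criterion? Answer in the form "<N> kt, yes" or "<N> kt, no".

V₁: ΔP = 67, V ≈ 6.2 × 67^0.621 ≈ 84.41 kt.
V₂: ΔP = 91, V ≈ 6.2 × 91^0.621 ≈ 102.08 kt.
ΔV over 12 h = 17.67 kt → 24 h equivalent = 17.67 × 24/12 ≈ 35.34 kt.
35 kt ≥ 30 kt ⇒ rapid intensification.

35 kt, yes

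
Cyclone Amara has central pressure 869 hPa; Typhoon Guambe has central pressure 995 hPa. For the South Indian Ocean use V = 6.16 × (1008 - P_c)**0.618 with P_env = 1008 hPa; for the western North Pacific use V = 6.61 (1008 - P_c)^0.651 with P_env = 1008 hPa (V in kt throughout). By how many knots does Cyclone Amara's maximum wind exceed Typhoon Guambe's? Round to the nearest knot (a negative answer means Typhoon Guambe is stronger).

Cyclone Amara: ΔP = 139; V ≈ 6.16 × 139^0.618 ≈ 130.01 kt.
Typhoon Guambe: ΔP = 13; V ≈ 6.61 × 13^0.651 ≈ 35.11 kt.
Difference ≈ 130.01 − 35.11 = 94.90 → 95 kt.

95 kt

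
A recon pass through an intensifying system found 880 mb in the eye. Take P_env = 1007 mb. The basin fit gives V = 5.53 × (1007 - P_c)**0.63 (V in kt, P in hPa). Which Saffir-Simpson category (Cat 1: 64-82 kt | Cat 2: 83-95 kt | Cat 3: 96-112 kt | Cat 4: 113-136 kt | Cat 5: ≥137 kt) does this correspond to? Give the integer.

ΔP = 1007 − 880 = 127 mb.
V ≈ 5.53 × 127^0.63 = 5.53 × 21.15 ≈ 117 kt.
117 kt falls in the Category 4 band.

4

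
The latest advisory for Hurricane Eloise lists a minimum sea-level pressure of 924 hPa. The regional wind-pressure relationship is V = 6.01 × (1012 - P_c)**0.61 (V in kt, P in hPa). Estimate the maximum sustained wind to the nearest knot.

ΔP = 1012 − 924 = 88 hPa.
88^0.61 ≈ 15.351.
V ≈ 6.01 × 15.351 ≈ 92.3 kt.

92 kt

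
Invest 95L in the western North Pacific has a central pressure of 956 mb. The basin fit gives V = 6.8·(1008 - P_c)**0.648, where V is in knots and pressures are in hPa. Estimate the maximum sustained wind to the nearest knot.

ΔP = 1008 − 956 = 52 mb.
52^0.648 ≈ 12.941.
V ≈ 6.8 × 12.941 ≈ 88.0 kt.

88 kt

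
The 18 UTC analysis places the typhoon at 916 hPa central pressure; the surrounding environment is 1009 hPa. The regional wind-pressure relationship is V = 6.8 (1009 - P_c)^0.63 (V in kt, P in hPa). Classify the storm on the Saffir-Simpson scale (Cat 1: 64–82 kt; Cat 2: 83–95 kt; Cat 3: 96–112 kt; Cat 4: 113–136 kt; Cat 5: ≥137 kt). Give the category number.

ΔP = 1009 − 916 = 93 hPa.
V ≈ 6.8 × 93^0.63 = 6.8 × 17.38 ≈ 118 kt.
118 kt falls in the Category 4 band.

4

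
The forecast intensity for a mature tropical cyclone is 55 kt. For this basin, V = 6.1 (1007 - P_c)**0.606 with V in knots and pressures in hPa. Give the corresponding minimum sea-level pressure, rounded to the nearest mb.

ΔP = (V / 6.1)^(1/0.606) = (55/6.1)^1.650.
55/6.1 = 9.016; 9.016^1.650 ≈ 37.67 mb.
P_c = 1007 − 37.67 = 969.33 ≈ 969 mb.

969 mb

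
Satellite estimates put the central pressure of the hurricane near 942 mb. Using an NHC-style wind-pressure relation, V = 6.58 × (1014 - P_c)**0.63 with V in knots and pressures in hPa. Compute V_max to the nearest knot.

ΔP = 1014 − 942 = 72 mb.
72^0.63 ≈ 14.795.
V ≈ 6.58 × 14.795 ≈ 97.4 kt.

97 kt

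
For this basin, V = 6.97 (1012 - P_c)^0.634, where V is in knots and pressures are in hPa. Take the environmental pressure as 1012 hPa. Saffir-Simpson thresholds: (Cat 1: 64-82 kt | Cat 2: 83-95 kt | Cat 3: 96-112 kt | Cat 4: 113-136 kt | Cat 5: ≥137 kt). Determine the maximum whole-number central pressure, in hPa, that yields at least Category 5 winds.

Category 5 begins at V = 137 kt.
Required ΔP = (137/6.97)^(1/0.634) = 19.656^1.577 ≈ 109.70 hPa.
P_c ≤ 1012 − 109.70 = 902.30, so the highest integer P_c is 902 hPa.

902 hPa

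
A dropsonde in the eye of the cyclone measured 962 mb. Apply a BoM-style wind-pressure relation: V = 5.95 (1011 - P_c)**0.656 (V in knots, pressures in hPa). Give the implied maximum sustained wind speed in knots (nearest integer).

76 kt

ΔP = 1011 − 962 = 49 mb.
49^0.656 ≈ 12.846.
V ≈ 5.95 × 12.846 ≈ 76.4 kt.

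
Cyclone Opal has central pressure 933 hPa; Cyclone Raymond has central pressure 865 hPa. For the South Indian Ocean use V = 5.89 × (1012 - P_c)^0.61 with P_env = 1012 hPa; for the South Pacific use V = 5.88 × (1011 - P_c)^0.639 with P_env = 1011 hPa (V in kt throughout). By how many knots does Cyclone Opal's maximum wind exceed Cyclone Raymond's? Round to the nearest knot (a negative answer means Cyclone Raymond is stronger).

Cyclone Opal: ΔP = 79; V ≈ 5.89 × 79^0.61 ≈ 84.66 kt.
Cyclone Raymond: ΔP = 146; V ≈ 5.88 × 146^0.639 ≈ 142.04 kt.
Difference ≈ 84.66 − 142.04 = -57.38 → -57 kt.

-57 kt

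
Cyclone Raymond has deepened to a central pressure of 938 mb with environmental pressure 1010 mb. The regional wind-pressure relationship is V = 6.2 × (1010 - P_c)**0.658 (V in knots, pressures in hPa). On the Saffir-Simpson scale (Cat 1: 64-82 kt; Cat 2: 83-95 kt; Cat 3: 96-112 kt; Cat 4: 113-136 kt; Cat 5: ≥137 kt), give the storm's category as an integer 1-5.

3

ΔP = 1010 − 938 = 72 mb.
V ≈ 6.2 × 72^0.658 = 6.2 × 16.68 ≈ 103 kt.
103 kt falls in the Category 3 band.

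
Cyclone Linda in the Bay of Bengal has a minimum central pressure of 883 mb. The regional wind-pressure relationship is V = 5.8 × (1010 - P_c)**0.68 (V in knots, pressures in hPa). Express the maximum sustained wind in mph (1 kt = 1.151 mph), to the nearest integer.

ΔP = 1010 − 883 = 127 mb.
V ≈ 5.8 × 127^0.68 = 5.8 × 26.952 ≈ 156.320 kt.
156.320 × 1.151 ≈ 179.92 mph → 180 mph.

180 mph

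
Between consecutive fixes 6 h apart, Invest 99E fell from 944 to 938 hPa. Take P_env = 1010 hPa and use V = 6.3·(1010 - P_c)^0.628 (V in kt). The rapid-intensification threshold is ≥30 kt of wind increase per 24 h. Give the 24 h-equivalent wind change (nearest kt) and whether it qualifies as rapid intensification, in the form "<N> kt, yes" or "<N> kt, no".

V₁: ΔP = 66, V ≈ 6.3 × 66^0.628 ≈ 87.50 kt.
V₂: ΔP = 72, V ≈ 6.3 × 72^0.628 ≈ 92.42 kt.
ΔV over 6 h = 4.92 kt → 24 h equivalent = 4.92 × 24/6 ≈ 19.68 kt.
20 kt < 30 kt ⇒ not rapid intensification.

20 kt, no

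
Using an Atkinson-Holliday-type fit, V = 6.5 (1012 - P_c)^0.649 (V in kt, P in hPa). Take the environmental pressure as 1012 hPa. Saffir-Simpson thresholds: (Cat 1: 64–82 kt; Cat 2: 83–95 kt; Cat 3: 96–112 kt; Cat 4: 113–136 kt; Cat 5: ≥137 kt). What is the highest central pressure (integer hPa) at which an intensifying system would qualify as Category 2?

961 hPa

Category 2 begins at V = 83 kt.
Required ΔP = (83/6.5)^(1/0.649) = 12.769^1.541 ≈ 50.63 hPa.
P_c ≤ 1012 − 50.63 = 961.37, so the highest integer P_c is 961 hPa.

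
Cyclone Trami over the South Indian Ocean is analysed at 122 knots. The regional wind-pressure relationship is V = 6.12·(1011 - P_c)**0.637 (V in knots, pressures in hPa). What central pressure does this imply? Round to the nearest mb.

901 mb

ΔP = (V / 6.12)^(1/0.637) = (122/6.12)^1.570.
122/6.12 = 19.935; 19.935^1.570 ≈ 109.70 mb.
P_c = 1011 − 109.70 = 901.30 ≈ 901 mb.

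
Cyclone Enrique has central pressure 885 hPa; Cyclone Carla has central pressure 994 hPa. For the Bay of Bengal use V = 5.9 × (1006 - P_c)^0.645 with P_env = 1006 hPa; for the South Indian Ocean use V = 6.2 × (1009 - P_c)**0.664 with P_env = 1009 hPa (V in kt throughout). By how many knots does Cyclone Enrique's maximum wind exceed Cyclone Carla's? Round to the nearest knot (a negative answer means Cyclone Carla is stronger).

93 kt

Cyclone Enrique: ΔP = 121; V ≈ 5.9 × 121^0.645 ≈ 130.09 kt.
Cyclone Carla: ΔP = 15; V ≈ 6.2 × 15^0.664 ≈ 37.44 kt.
Difference ≈ 130.09 − 37.44 = 92.65 → 93 kt.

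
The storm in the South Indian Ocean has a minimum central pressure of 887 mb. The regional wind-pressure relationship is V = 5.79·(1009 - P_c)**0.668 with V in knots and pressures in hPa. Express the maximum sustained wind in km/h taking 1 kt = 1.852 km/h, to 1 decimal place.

265.5 km/h

ΔP = 1009 − 887 = 122 mb.
V ≈ 5.79 × 122^0.668 = 5.79 × 24.756 ≈ 143.340 kt.
143.340 × 1.852 ≈ 265.47 km/h → 265.5 km/h.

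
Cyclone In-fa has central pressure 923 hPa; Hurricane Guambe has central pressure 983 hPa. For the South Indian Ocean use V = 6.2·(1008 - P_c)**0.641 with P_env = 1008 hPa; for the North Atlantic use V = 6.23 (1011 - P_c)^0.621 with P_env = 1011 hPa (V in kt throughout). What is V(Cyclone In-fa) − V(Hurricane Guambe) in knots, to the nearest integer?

58 kt

Cyclone In-fa: ΔP = 85; V ≈ 6.2 × 85^0.641 ≈ 106.94 kt.
Hurricane Guambe: ΔP = 28; V ≈ 6.23 × 28^0.621 ≈ 49.34 kt.
Difference ≈ 106.94 − 49.34 = 57.60 → 58 kt.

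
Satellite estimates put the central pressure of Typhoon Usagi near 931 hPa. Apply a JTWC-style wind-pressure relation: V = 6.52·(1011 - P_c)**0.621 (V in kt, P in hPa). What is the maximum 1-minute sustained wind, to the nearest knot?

99 kt

ΔP = 1011 − 931 = 80 hPa.
80^0.621 ≈ 15.199.
V ≈ 6.52 × 15.199 ≈ 99.1 kt.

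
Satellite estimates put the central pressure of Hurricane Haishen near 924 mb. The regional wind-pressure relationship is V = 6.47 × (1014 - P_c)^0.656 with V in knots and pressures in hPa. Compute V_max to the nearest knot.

ΔP = 1014 − 924 = 90 mb.
90^0.656 ≈ 19.142.
V ≈ 6.47 × 19.142 ≈ 123.8 kt.

124 kt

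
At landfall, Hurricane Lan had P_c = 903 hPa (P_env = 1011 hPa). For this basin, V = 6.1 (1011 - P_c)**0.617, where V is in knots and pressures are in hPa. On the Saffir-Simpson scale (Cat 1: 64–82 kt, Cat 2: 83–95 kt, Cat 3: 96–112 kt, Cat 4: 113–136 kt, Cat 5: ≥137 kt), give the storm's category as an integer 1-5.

3

ΔP = 1011 − 903 = 108 hPa.
V ≈ 6.1 × 108^0.617 = 6.1 × 17.97 ≈ 110 kt.
110 kt falls in the Category 3 band.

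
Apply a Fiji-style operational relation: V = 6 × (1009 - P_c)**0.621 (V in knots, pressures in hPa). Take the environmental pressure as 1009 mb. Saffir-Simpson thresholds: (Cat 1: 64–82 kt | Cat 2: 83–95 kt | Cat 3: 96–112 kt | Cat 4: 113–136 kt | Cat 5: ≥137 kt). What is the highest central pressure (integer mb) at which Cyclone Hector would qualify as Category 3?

922 mb

Category 3 begins at V = 96 kt.
Required ΔP = (96/6)^(1/0.621) = 16.000^1.610 ≈ 86.90 mb.
P_c ≤ 1009 − 86.90 = 922.10, so the highest integer P_c is 922 mb.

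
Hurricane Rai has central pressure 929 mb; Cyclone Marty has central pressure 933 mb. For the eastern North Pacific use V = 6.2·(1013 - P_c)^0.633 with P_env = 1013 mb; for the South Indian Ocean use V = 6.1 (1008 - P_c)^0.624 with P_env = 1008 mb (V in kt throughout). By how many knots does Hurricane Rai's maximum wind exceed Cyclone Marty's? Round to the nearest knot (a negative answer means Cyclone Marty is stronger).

12 kt

Hurricane Rai: ΔP = 84; V ≈ 6.2 × 84^0.633 ≈ 102.44 kt.
Cyclone Marty: ΔP = 75; V ≈ 6.1 × 75^0.624 ≈ 90.23 kt.
Difference ≈ 102.44 − 90.23 = 12.21 → 12 kt.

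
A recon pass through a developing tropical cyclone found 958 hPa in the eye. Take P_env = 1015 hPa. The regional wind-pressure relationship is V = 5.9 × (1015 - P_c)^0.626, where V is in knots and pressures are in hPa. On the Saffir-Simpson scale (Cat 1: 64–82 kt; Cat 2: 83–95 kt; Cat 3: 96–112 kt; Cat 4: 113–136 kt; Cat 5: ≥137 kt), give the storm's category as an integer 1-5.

1

ΔP = 1015 − 958 = 57 hPa.
V ≈ 5.9 × 57^0.626 = 5.9 × 12.57 ≈ 74 kt.
74 kt falls in the Category 1 band.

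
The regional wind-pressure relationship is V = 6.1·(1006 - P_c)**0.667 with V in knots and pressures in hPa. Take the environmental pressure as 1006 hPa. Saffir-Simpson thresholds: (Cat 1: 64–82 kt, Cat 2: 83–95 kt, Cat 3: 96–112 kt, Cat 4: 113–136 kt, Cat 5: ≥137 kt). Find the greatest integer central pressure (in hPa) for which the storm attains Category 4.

Category 4 begins at V = 113 kt.
Required ΔP = (113/6.1)^(1/0.667) = 18.525^1.499 ≈ 79.56 hPa.
P_c ≤ 1006 − 79.56 = 926.44, so the highest integer P_c is 926 hPa.

926 hPa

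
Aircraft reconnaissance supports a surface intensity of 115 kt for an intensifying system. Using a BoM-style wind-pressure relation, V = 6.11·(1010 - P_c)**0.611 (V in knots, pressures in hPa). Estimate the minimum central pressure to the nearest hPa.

888 hPa

ΔP = (V / 6.11)^(1/0.611) = (115/6.11)^1.637.
115/6.11 = 18.822; 18.822^1.637 ≈ 121.95 hPa.
P_c = 1010 − 121.95 = 888.05 ≈ 888 hPa.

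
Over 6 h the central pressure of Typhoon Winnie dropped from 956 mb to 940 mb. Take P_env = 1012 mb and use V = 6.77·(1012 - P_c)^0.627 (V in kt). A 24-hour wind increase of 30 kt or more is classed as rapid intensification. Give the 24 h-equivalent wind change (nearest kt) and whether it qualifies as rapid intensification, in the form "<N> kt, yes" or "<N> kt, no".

58 kt, yes

V₁: ΔP = 56, V ≈ 6.77 × 56^0.627 ≈ 84.47 kt.
V₂: ΔP = 72, V ≈ 6.77 × 72^0.627 ≈ 98.89 kt.
ΔV over 6 h = 14.42 kt → 24 h equivalent = 14.42 × 24/6 ≈ 57.68 kt.
58 kt ≥ 30 kt ⇒ rapid intensification.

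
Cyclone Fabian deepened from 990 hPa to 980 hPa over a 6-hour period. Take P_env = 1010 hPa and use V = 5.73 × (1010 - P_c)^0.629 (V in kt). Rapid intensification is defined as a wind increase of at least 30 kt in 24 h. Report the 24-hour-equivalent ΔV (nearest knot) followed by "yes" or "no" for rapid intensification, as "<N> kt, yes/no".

V₁: ΔP = 20, V ≈ 5.73 × 20^0.629 ≈ 37.71 kt.
V₂: ΔP = 30, V ≈ 5.73 × 30^0.629 ≈ 48.67 kt.
ΔV over 6 h = 10.96 kt → 24 h equivalent = 10.96 × 24/6 ≈ 43.84 kt.
44 kt ≥ 30 kt ⇒ rapid intensification.

44 kt, yes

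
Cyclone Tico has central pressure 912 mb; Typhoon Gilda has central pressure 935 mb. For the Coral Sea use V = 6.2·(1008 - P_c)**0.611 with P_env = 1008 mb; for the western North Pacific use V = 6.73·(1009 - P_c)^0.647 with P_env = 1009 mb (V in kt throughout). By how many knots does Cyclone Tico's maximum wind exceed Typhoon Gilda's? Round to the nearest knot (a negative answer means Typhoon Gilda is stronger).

Cyclone Tico: ΔP = 96; V ≈ 6.2 × 96^0.611 ≈ 100.82 kt.
Typhoon Gilda: ΔP = 74; V ≈ 6.73 × 74^0.647 ≈ 109.00 kt.
Difference ≈ 100.82 − 109.00 = -8.18 → -8 kt.

-8 kt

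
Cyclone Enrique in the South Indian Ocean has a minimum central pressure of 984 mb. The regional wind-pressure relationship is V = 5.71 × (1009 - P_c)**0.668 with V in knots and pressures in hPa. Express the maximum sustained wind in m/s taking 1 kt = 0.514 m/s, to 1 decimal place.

ΔP = 1009 − 984 = 25 mb.
V ≈ 5.71 × 25^0.668 = 5.71 × 8.587 ≈ 49.030 kt.
49.030 × 0.514 ≈ 25.20 m/s → 25.2 m/s.

25.2 m/s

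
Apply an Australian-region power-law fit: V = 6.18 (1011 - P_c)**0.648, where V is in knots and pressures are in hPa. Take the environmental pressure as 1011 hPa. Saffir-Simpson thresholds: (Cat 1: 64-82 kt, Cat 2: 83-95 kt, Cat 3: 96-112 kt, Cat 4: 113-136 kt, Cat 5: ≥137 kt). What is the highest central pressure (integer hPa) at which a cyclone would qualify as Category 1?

Category 1 begins at V = 64 kt.
Required ΔP = (64/6.18)^(1/0.648) = 10.356^1.543 ≈ 36.87 hPa.
P_c ≤ 1011 − 36.87 = 974.13, so the highest integer P_c is 974 hPa.

974 hPa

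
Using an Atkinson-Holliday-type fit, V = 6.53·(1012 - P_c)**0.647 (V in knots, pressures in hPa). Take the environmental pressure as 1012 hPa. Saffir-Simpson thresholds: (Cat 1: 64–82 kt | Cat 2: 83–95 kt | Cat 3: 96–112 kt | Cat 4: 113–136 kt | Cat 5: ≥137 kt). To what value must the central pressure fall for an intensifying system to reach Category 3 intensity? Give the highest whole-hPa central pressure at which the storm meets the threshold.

948 hPa

Category 3 begins at V = 96 kt.
Required ΔP = (96/6.53)^(1/0.647) = 14.701^1.546 ≈ 63.72 hPa.
P_c ≤ 1012 − 63.72 = 948.28, so the highest integer P_c is 948 hPa.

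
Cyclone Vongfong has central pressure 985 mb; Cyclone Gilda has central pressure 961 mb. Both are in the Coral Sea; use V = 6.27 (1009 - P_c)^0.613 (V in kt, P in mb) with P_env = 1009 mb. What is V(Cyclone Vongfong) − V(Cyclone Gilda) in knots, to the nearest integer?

Cyclone Vongfong: ΔP = 24; V ≈ 6.27 × 24^0.613 ≈ 43.99 kt.
Cyclone Gilda: ΔP = 48; V ≈ 6.27 × 48^0.613 ≈ 67.28 kt.
Difference ≈ 43.99 − 67.28 = -23.29 → -23 kt.

-23 kt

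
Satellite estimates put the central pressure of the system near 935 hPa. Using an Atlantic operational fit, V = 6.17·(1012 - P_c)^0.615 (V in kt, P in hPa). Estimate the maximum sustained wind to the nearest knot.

89 kt

ΔP = 1012 − 935 = 77 hPa.
77^0.615 ≈ 14.461.
V ≈ 6.17 × 14.461 ≈ 89.2 kt.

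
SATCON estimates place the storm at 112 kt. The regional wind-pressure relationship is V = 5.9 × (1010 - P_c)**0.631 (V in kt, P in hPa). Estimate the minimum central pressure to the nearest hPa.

904 hPa

ΔP = (V / 5.9)^(1/0.631) = (112/5.9)^1.585.
112/5.9 = 18.983; 18.983^1.585 ≈ 106.15 hPa.
P_c = 1010 − 106.15 = 903.85 ≈ 904 hPa.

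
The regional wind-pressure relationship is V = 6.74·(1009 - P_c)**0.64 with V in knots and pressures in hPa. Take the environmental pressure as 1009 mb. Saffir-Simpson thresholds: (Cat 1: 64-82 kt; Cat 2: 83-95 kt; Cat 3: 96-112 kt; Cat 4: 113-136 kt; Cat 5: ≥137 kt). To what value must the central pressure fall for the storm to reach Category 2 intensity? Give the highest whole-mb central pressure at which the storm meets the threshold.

Category 2 begins at V = 83 kt.
Required ΔP = (83/6.74)^(1/0.64) = 12.315^1.562 ≈ 50.56 mb.
P_c ≤ 1009 − 50.56 = 958.44, so the highest integer P_c is 958 mb.

958 mb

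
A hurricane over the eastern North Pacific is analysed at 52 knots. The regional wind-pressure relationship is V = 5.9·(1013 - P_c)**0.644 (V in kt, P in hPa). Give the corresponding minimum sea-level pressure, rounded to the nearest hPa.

ΔP = (V / 5.9)^(1/0.644) = (52/5.9)^1.553.
52/5.9 = 8.814; 8.814^1.553 ≈ 29.35 hPa.
P_c = 1013 − 29.35 = 983.65 ≈ 984 hPa.

984 hPa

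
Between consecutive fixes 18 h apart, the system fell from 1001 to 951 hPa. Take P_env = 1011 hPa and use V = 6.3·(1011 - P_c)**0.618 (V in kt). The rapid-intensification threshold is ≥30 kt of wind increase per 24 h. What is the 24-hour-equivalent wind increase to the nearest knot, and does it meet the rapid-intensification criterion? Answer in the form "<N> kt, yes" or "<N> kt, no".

71 kt, yes

V₁: ΔP = 10, V ≈ 6.3 × 10^0.618 ≈ 26.14 kt.
V₂: ΔP = 60, V ≈ 6.3 × 60^0.618 ≈ 79.11 kt.
ΔV over 18 h = 52.97 kt → 24 h equivalent = 52.97 × 24/18 ≈ 70.63 kt.
71 kt ≥ 30 kt ⇒ rapid intensification.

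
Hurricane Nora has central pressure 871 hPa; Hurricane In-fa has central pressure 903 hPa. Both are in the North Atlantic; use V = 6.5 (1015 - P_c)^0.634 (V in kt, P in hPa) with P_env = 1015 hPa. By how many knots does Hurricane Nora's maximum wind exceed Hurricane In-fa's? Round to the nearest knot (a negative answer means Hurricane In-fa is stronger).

22 kt

Hurricane Nora: ΔP = 144; V ≈ 6.5 × 144^0.634 ≈ 151.82 kt.
Hurricane In-fa: ΔP = 112; V ≈ 6.5 × 112^0.634 ≈ 129.45 kt.
Difference ≈ 151.82 − 129.45 = 22.37 → 22 kt.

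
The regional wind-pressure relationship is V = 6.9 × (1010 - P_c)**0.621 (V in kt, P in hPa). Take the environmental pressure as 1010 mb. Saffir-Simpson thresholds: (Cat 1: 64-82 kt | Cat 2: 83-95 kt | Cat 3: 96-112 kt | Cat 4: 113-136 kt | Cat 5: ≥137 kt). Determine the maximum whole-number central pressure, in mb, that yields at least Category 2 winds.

955 mb

Category 2 begins at V = 83 kt.
Required ΔP = (83/6.9)^(1/0.621) = 12.029^1.610 ≈ 54.89 mb.
P_c ≤ 1010 − 54.89 = 955.11, so the highest integer P_c is 955 mb.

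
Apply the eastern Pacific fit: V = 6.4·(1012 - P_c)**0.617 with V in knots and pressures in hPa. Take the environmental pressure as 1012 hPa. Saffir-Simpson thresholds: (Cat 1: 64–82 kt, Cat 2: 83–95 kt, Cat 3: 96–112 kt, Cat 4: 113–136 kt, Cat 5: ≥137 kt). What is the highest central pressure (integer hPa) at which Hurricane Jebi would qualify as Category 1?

Category 1 begins at V = 64 kt.
Required ΔP = (64/6.4)^(1/0.617) = 10.000^1.621 ≈ 41.76 hPa.
P_c ≤ 1012 − 41.76 = 970.24, so the highest integer P_c is 970 hPa.

970 hPa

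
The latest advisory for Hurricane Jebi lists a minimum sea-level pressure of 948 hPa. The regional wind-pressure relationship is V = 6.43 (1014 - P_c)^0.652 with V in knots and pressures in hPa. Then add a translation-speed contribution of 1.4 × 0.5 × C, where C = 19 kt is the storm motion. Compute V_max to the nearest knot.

ΔP = 1014 − 948 = 66 hPa.
66^0.652 ≈ 15.358.
V ≈ 6.43 × 15.358 ≈ 98.8 kt.
Translation term: 1.4 × 0.5 × 19 = 13.3 kt.
Corrected V ≈ 112.1 kt → 112 kt.

112 kt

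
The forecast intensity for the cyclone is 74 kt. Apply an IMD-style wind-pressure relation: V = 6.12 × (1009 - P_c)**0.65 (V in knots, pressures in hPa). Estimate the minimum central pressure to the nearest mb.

ΔP = (V / 6.12)^(1/0.65) = (74/6.12)^1.538.
74/6.12 = 12.092; 12.092^1.538 ≈ 46.28 mb.
P_c = 1009 − 46.28 = 962.72 ≈ 963 mb.

963 mb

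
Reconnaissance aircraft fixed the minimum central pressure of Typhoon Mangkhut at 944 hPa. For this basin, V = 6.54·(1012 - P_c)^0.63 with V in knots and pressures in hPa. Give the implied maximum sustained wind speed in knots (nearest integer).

93 kt

ΔP = 1012 − 944 = 68 hPa.
68^0.63 ≈ 14.272.
V ≈ 6.54 × 14.272 ≈ 93.3 kt.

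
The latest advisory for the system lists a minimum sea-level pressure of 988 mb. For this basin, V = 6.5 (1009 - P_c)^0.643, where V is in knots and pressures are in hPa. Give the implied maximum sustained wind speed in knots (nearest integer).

46 kt

ΔP = 1009 − 988 = 21 mb.
21^0.643 ≈ 7.083.
V ≈ 6.5 × 7.083 ≈ 46.0 kt.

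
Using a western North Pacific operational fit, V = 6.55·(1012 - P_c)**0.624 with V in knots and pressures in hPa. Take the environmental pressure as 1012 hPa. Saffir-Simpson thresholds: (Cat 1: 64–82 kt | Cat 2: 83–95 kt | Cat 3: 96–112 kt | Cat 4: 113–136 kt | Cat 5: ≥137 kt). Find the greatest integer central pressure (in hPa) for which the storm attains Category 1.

Category 1 begins at V = 64 kt.
Required ΔP = (64/6.55)^(1/0.624) = 9.771^1.603 ≈ 38.59 hPa.
P_c ≤ 1012 − 38.59 = 973.41, so the highest integer P_c is 973 hPa.

973 hPa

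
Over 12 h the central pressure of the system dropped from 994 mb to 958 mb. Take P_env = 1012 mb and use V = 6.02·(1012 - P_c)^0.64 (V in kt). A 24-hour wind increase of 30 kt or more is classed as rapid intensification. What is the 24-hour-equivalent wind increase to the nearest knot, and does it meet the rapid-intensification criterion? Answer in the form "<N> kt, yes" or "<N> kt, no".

V₁: ΔP = 18, V ≈ 6.02 × 18^0.64 ≈ 38.28 kt.
V₂: ΔP = 54, V ≈ 6.02 × 54^0.64 ≈ 77.33 kt.
ΔV over 12 h = 39.05 kt → 24 h equivalent = 39.05 × 24/12 ≈ 78.10 kt.
78 kt ≥ 30 kt ⇒ rapid intensification.

78 kt, yes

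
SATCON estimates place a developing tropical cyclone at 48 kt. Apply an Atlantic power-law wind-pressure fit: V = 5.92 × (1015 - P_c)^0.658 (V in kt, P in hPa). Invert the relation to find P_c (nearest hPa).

ΔP = (V / 5.92)^(1/0.658) = (48/5.92)^1.520.
48/5.92 = 8.108; 8.108^1.520 ≈ 24.06 hPa.
P_c = 1015 − 24.06 = 990.94 ≈ 991 hPa.

991 hPa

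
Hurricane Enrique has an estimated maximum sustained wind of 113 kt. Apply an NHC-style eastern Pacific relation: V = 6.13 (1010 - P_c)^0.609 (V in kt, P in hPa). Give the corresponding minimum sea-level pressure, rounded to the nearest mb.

890 mb

ΔP = (V / 6.13)^(1/0.609) = (113/6.13)^1.642.
113/6.13 = 18.434; 18.434^1.642 ≈ 119.73 mb.
P_c = 1010 − 119.73 = 890.27 ≈ 890 mb.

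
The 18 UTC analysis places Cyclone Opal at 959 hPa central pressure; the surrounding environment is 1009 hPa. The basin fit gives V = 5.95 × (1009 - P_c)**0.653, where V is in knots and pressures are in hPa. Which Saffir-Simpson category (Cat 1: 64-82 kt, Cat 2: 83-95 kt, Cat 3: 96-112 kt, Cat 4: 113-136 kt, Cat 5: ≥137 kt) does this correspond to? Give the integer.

1

ΔP = 1009 − 959 = 50 hPa.
V ≈ 5.95 × 50^0.653 = 5.95 × 12.87 ≈ 77 kt.
77 kt falls in the Category 1 band.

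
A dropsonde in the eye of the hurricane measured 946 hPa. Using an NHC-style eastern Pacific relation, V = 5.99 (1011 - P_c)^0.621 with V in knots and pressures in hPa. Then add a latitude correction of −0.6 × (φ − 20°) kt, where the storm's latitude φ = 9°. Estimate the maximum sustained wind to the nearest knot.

87 kt

ΔP = 1011 − 946 = 65 hPa.
65^0.621 ≈ 13.360.
V ≈ 5.99 × 13.360 ≈ 80.0 kt.
Latitude correction: −0.6 × (9 − 20) = 6.6 kt.
Corrected V ≈ 86.6 kt → 87 kt.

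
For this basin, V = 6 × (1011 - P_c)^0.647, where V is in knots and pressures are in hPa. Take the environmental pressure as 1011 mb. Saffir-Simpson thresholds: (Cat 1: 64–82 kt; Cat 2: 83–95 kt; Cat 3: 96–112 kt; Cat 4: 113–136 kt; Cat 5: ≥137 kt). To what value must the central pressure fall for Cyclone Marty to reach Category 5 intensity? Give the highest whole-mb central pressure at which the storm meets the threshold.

Category 5 begins at V = 137 kt.
Required ΔP = (137/6)^(1/0.647) = 22.833^1.546 ≈ 125.83 mb.
P_c ≤ 1011 − 125.83 = 885.17, so the highest integer P_c is 885 mb.

885 mb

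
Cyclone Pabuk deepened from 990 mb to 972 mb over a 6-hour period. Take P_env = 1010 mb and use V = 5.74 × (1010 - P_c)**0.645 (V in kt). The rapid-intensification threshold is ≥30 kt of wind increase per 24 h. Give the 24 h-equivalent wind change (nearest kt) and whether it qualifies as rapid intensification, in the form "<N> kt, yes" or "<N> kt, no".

V₁: ΔP = 20, V ≈ 5.74 × 20^0.645 ≈ 39.63 kt.
V₂: ΔP = 38, V ≈ 5.74 × 38^0.645 ≈ 59.96 kt.
ΔV over 6 h = 20.33 kt → 24 h equivalent = 20.33 × 24/6 ≈ 81.32 kt.
81 kt ≥ 30 kt ⇒ rapid intensification.

81 kt, yes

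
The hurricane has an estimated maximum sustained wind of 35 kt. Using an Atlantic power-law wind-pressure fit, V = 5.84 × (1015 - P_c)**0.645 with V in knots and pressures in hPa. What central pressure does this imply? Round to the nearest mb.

999 mb

ΔP = (V / 5.84)^(1/0.645) = (35/5.84)^1.550.
35/5.84 = 5.993; 5.993^1.550 ≈ 16.06 mb.
P_c = 1015 − 16.06 = 998.94 ≈ 999 mb.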